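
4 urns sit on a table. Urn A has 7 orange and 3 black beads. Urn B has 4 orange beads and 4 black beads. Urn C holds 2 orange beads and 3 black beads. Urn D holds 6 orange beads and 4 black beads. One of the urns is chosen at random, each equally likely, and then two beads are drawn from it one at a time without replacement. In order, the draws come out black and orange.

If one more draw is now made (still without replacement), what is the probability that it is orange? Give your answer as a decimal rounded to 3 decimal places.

Compute the likelihood of the observed sequence for each case: P(data | urn A) = (3/10)(7/9) = 7/30; P(data | urn B) = (4/8)(4/7) = 2/7; P(data | urn C) = (3/5)(2/4) = 3/10; P(data | urn D) = (4/10)(6/9) = 4/15.
The prior-weighted likelihoods are 1/4 · 7/30 = 7/120, 1/4 · 2/7 = 1/14, 1/4 · 3/10 = 3/40, 1/4 · 4/15 = 1/15; these sum to 19/70.
Normalising, the posterior is P(urn A | data) = 49/228, P(urn B | data) = 5/19, P(urn C | data) = 21/76, P(urn D | data) = 14/57.
So P(orange next | data) = Σ P(orange next | H) P(H | data) = (3/4)(49/228) + (1/2)(5/19) + (1/3)(21/76) + (5/8)(14/57) = 491/912.

0.538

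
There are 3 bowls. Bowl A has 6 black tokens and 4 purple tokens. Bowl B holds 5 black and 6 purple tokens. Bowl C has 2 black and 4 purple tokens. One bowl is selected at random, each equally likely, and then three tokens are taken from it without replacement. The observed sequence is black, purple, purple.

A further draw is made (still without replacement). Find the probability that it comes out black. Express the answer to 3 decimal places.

Compute the likelihood of the observed sequence for each case: P(data | bowl A) = (6/10)(4/9)(3/8) = 1/10; P(data | bowl B) = (5/11)(6/10)(5/9) = 5/33; P(data | bowl C) = (2/6)(4/5)(3/4) = 1/5.
Multiplying each by its prior: 1/3 · 1/10 = 1/30, 1/3 · 5/33 = 5/99, 1/3 · 1/5 = 1/15; these sum to 149/990.
Dividing through by the total gives posterior P(bowl A | data) = 0.22148, P(bowl B | data) = 0.33557, P(bowl C | data) = 0.44295.
So P(black next | data) = Σ P(black next | H) P(H | data) = (5/7)(0.22148) + (1/2)(0.33557) + (1/3)(0.44295) = 0.47363.

0.474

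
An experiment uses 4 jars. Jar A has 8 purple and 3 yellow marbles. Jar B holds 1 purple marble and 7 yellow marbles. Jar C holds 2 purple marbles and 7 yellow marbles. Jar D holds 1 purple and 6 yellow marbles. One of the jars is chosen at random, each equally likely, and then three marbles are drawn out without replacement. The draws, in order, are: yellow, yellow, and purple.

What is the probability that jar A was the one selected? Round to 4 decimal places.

0.1004

For each hypothesis, P(data | H) works out to: P(data | jar A) = (3/11)(2/10)(8/9) = 0.048485; P(data | jar B) = (7/8)(6/7)(1/6) = 0.125; P(data | jar C) = (7/9)(6/8)(2/7) = 0.16667; P(data | jar D) = (6/7)(5/6)(1/5) = 0.14286.
The prior-weighted likelihoods are 1/4 · 0.048485 = 0.012121, 1/4 · 0.125 = 0.03125, 1/4 · 0.16667 = 0.041667, 1/4 · 0.14286 = 0.035714; with total 0.12075.
By Bayes' rule, P(jar A | data) = (0.012121) / (0.12075) = 0.10038.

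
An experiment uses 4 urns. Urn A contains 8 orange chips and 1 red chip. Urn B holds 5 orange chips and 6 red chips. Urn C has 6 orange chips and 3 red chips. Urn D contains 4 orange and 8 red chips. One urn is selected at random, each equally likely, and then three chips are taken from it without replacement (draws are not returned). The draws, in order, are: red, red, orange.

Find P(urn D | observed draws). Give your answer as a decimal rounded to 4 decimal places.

0.4322

Under each hypothesis, the probability of the observed sequence is: P(data | urn A) = (1/9)(0/8) = 0; P(data | urn B) = (6/11)(5/10)(5/9) = 0.15152; P(data | urn C) = (3/9)(2/8)(6/7) = 0.071429; P(data | urn D) = (8/12)(7/11)(4/10) = 0.1697.
Multiplying each by its prior: 1/4 · 0 = 0, 1/4 · 0.15152 = 0.037879, 1/4 · 0.071429 = 0.017857, 1/4 · 0.1697 = 0.042424; these sum to 0.09816.
By Bayes' rule, P(urn D | data) = (0.042424) / (0.09816) = 0.43219.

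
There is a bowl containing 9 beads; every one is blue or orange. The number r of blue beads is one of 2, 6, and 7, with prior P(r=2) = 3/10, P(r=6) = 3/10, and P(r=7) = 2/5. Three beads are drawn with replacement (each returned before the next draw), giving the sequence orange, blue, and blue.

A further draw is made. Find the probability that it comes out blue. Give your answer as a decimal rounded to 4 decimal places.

0.6744

Under each hypothesis, the probability of the observed sequence is: P(data | r = 2) = (7/9)(2/9)(2/9) = 0.038409; P(data | r = 6) = (3/9)(6/9)(6/9) = 0.14815; P(data | r = 7) = (2/9)(7/9)(7/9) = 0.13443.
The prior-weighted likelihoods are 3/10 · 0.038409 = 0.011523, 3/10 · 0.14815 = 0.044444, 2/5 · 0.13443 = 0.053772; with total 0.10974.
Dividing through by the total gives posterior P(r = 2 | data) = 0.105, P(r = 6 | data) = 0.405, P(r = 7 | data) = 0.49.
Averaging over the posterior, P(blue next | data) = (2/9)(0.105) + (2/3)(0.405) + (7/9)(0.49) = 0.67444.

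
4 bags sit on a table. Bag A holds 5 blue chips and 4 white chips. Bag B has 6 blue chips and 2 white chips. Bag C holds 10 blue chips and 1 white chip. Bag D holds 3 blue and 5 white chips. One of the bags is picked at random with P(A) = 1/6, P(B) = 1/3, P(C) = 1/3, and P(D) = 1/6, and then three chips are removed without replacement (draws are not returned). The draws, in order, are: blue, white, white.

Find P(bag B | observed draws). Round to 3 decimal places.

0.194

Under each hypothesis, the probability of the observed sequence is: P(data | bag A) = (5/9)(4/8)(3/7) = 5/42; P(data | bag B) = (6/8)(2/7)(1/6) = 1/28; P(data | bag C) = (10/11)(1/10)(0/9) = 0; P(data | bag D) = (3/8)(5/7)(4/6) = 5/28.
The prior-weighted likelihoods are 1/6 · 5/42 = 5/252, 1/3 · 1/28 = 1/84, 1/3 · 0 = 0, 1/6 · 5/28 = 5/168; these sum to 31/504.
So P(bag B | data) = (1/84) / (31/504) = 6/31.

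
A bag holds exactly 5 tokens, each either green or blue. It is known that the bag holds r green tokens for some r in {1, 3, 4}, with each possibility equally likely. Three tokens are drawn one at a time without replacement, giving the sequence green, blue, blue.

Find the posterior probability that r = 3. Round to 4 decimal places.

0.3333

Under each hypothesis, the probability of the observed sequence is: P(data | r = 1) = (1/5)(4/4)(3/3) = 1/5; P(data | r = 3) = (3/5)(2/4)(1/3) = 1/10; P(data | r = 4) = (4/5)(1/4)(0/3) = 0.
Multiplying each by its prior: 1/3 · 1/5 = 1/15, 1/3 · 1/10 = 1/30, 1/3 · 0 = 0; with total 1/10.
By Bayes' rule, P(r = 3 | data) = (1/30) / (1/10) = 1/3.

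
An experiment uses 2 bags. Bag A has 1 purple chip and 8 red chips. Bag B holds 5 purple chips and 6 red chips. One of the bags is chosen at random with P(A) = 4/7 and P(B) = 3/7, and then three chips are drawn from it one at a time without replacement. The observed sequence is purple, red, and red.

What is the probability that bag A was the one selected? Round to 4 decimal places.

Under each hypothesis, the probability of the observed sequence is: P(data | bag A) = (1/9)(8/8)(7/7) = 1/9; P(data | bag B) = (5/11)(6/10)(5/9) = 5/33.
The prior-weighted likelihoods are 4/7 · 1/9 = 4/63, 3/7 · 5/33 = 5/77; summing to 89/693.
Hence P(bag A | data) = (4/63) / (89/693) = 44/89.

0.4944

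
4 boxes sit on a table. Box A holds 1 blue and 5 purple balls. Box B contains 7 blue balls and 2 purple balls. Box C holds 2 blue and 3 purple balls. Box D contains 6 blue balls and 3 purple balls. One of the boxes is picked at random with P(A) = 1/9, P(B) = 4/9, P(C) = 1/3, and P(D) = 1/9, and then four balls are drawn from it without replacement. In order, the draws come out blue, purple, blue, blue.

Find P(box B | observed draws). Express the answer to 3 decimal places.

0.824

Compute the likelihood of the observed sequence for each case: P(data | box A) = (1/6)(5/5)(0/4) = 0; P(data | box B) = (7/9)(2/8)(6/7)(5/6) = 0.13889; P(data | box C) = (2/5)(3/4)(1/3)(0/2) = 0; P(data | box D) = (6/9)(3/8)(5/7)(4/6) = 0.11905.
The prior-weighted likelihoods are 1/9 · 0 = 0, 4/9 · 0.13889 = 0.061728, 1/3 · 0 = 0, 1/9 · 0.11905 = 0.013228; with total 0.074956.
Therefore the posterior P(box B | data) = (0.061728) / (0.074956) = 0.82353.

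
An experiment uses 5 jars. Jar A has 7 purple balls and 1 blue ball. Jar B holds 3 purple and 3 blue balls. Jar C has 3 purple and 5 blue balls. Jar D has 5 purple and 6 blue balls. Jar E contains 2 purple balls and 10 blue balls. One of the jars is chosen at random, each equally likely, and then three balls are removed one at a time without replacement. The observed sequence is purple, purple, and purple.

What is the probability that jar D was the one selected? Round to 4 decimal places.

The likelihood of the observed sequence under each hypothesis: P(data | jar A) = (7/8)(6/7)(5/6) = 0.625; P(data | jar B) = (3/6)(2/5)(1/4) = 0.05; P(data | jar C) = (3/8)(2/7)(1/6) = 0.017857; P(data | jar D) = (5/11)(4/10)(3/9) = 0.060606; P(data | jar E) = (2/12)(1/11)(0/10) = 0.
Multiplying each by its prior: 1/5 · 0.625 = 0.125, 1/5 · 0.05 = 0.01, 1/5 · 0.017857 = 0.0035714, 1/5 · 0.060606 = 0.012121, 1/5 · 0 = 0; summing to 0.15069.
So P(jar D | data) = (0.012121) / (0.15069) = 0.080437.

0.0804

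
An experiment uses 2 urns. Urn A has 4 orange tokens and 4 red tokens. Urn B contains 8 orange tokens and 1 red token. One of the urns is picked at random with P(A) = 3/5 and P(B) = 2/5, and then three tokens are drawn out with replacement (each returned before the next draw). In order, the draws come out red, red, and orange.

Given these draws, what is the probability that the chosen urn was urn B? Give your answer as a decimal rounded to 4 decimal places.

For each hypothesis, P(data | H) works out to: P(data | urn A) = (4/8)(4/8)(4/8) = 0.125; P(data | urn B) = (1/9)(1/9)(8/9) = 0.010974.
Weighting by the prior gives 3/5 · 0.125 = 0.075, 2/5 · 0.010974 = 0.0043896; with total 0.07939.
Hence P(urn B | data) = (0.0043896) / (0.07939) = 0.055292.

0.0553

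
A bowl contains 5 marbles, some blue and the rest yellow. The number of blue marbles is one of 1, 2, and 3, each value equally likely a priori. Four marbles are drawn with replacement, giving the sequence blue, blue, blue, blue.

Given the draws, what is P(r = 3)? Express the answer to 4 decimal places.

For each hypothesis, P(data | H) works out to: P(data | r = 1) = (1/5)(1/5)(1/5)(1/5) = 0.0016; P(data | r = 2) = (2/5)(2/5)(2/5)(2/5) = 0.0256; P(data | r = 3) = (3/5)(3/5)(3/5)(3/5) = 0.1296.
Weighting by the prior gives 1/3 · 0.0016 = 0.00053333, 1/3 · 0.0256 = 0.0085333, 1/3 · 0.1296 = 0.0432; with total 0.052267.
So P(r = 3 | data) = (0.0432) / (0.052267) = 0.82653.

0.8265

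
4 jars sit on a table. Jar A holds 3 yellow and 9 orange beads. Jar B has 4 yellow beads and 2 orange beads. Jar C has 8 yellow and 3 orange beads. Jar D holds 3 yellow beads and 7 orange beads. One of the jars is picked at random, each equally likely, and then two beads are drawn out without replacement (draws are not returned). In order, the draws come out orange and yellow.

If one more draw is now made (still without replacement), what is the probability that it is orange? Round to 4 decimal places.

For each hypothesis, P(data | H) works out to: P(data | jar A) = (9/12)(3/11) = 9/44; P(data | jar B) = (2/6)(4/5) = 4/15; P(data | jar C) = (3/11)(8/10) = 12/55; P(data | jar D) = (7/10)(3/9) = 7/30.
Weighting by the prior gives 1/4 · 9/44 = 9/176, 1/4 · 4/15 = 1/15, 1/4 · 12/55 = 3/55, 1/4 · 7/30 = 7/120; summing to 203/880.
Dividing through by the total gives posterior P(jar A | data) = 0.22167, P(jar B | data) = 0.289, P(jar C | data) = 0.23645, P(jar D | data) = 0.25287.
Averaging over the posterior, P(orange next | data) = (4/5)(0.22167) + (1/4)(0.289) + (2/9)(0.23645) + (3/4)(0.25287) = 0.49179.

0.4918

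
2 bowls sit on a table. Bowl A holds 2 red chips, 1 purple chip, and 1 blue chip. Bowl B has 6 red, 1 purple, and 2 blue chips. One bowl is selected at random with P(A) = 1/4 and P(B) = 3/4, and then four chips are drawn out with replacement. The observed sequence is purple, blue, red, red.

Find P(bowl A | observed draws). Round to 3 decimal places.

Under each hypothesis, the probability of the observed sequence is: P(data | bowl A) = (1/4)(1/4)(2/4)(2/4) = 0.015625; P(data | bowl B) = (1/9)(2/9)(6/9)(6/9) = 0.010974.
The prior-weighted likelihoods are 1/4 · 0.015625 = 0.0039062, 3/4 · 0.010974 = 0.0082305; summing to 0.012137.
By Bayes' rule, P(bowl A | data) = (0.0039062) / (0.012137) = 0.32185.

0.322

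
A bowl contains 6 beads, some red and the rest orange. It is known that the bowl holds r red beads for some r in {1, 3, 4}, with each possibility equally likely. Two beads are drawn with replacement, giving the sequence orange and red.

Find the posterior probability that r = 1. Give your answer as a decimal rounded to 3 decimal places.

For each hypothesis, P(data | H) works out to: P(data | r = 1) = (5/6)(1/6) = 5/36; P(data | r = 3) = (3/6)(3/6) = 1/4; P(data | r = 4) = (2/6)(4/6) = 2/9.
Weighting by the prior gives 1/3 · 5/36 = 5/108, 1/3 · 1/4 = 1/12, 1/3 · 2/9 = 2/27; with total 11/54.
By Bayes' rule, P(r = 1 | data) = (5/108) / (11/54) = 5/22.

0.227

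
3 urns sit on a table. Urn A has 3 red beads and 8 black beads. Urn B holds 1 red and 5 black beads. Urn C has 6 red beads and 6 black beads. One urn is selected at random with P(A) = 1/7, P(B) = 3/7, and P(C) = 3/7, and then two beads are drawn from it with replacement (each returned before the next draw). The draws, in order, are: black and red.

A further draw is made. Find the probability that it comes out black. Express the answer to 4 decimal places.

Compute the likelihood of the observed sequence for each case: P(data | urn A) = (8/11)(3/11) = 0.19835; P(data | urn B) = (5/6)(1/6) = 0.13889; P(data | urn C) = (6/12)(6/12) = 0.25.
The prior-weighted likelihoods are 1/7 · 0.19835 = 0.028335, 3/7 · 0.13889 = 0.059524, 3/7 · 0.25 = 0.10714; these sum to 0.195.
Normalising, the posterior is P(urn A | data) = 0.14531, P(urn B | data) = 0.30525, P(urn C | data) = 0.54945.
Averaging over the posterior, P(black next | data) = (8/11)(0.14531) + (5/6)(0.30525) + (1/2)(0.54945) = 0.63477.

0.6348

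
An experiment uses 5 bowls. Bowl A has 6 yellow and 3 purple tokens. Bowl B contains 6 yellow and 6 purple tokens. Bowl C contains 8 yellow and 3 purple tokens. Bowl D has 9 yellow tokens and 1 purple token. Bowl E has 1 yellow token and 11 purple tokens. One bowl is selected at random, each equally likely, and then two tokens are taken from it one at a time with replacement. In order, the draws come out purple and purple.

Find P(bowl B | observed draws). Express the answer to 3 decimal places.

0.194

The likelihood of the observed sequence under each hypothesis: P(data | bowl A) = (3/9)(3/9) = 0.11111; P(data | bowl B) = (6/12)(6/12) = 0.25; P(data | bowl C) = (3/11)(3/11) = 0.07438; P(data | bowl D) = (1/10)(1/10) = 0.01; P(data | bowl E) = (11/12)(11/12) = 0.84028.
The prior-weighted likelihoods are 1/5 · 0.11111 = 0.022222, 1/5 · 0.25 = 0.05, 1/5 · 0.07438 = 0.014876, 1/5 · 0.01 = 0.002, 1/5 · 0.84028 = 0.16806; summing to 0.25715.
So P(bowl B | data) = (0.05) / (0.25715) = 0.19444.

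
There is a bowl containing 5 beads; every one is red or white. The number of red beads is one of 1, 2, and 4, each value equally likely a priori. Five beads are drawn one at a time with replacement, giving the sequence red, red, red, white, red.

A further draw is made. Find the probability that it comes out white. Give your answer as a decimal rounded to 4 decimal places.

For each hypothesis, P(data | H) works out to: P(data | r = 1) = (1/5)(1/5)(1/5)(4/5)(1/5) = 0.00128; P(data | r = 2) = (2/5)(2/5)(2/5)(3/5)(2/5) = 0.01536; P(data | r = 4) = (4/5)(4/5)(4/5)(1/5)(4/5) = 0.08192.
The prior-weighted likelihoods are 1/3 · 0.00128 = 0.00042667, 1/3 · 0.01536 = 0.00512, 1/3 · 0.08192 = 0.027307; summing to 0.032853.
The posterior is then P(r = 1 | data) = 0.012987, P(r = 2 | data) = 0.15584, P(r = 4 | data) = 0.83117.
Averaging over the posterior, P(white next | data) = (4/5)(0.012987) + (3/5)(0.15584) + (1/5)(0.83117) = 0.27013.

0.2701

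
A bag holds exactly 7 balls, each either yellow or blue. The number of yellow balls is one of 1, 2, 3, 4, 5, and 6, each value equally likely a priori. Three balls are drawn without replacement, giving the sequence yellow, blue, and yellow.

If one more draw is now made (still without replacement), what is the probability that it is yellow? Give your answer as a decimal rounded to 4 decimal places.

Under each hypothesis, the probability of the observed sequence is: P(data | r = 1) = (1/7)(6/6)(0/5) = 0; P(data | r = 2) = (2/7)(5/6)(1/5) = 1/21; P(data | r = 3) = (3/7)(4/6)(2/5) = 4/35; P(data | r = 4) = (4/7)(3/6)(3/5) = 6/35; P(data | r = 5) = (5/7)(2/6)(4/5) = 4/21; P(data | r = 6) = (6/7)(1/6)(5/5) = 1/7.
The prior-weighted likelihoods are 1/6 · 0 = 0, 1/6 · 1/21 = 1/126, 1/6 · 4/35 = 2/105, 1/6 · 6/35 = 1/35, 1/6 · 4/21 = 2/63, 1/6 · 1/7 = 1/42; summing to 1/9.
Dividing through by the total gives posterior P(r = 1 | data) = 0, P(r = 2 | data) = 1/14, P(r = 3 | data) = 6/35, P(r = 4 | data) = 9/35, P(r = 5 | data) = 2/7, P(r = 6 | data) = 3/14.
The predictive probability is P(yellow next | data) = (0)(1/14) + (1/4)(6/35) + (1/2)(9/35) + (3/4)(2/7) + (1)(3/14) = 3/5.

0.6000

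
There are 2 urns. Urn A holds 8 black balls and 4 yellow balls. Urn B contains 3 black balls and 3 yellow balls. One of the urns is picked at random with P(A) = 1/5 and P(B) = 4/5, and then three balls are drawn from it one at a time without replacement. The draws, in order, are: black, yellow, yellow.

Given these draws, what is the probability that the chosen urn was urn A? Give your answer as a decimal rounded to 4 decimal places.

0.1081

For each hypothesis, P(data | H) works out to: P(data | urn A) = (8/12)(4/11)(3/10) = 4/55; P(data | urn B) = (3/6)(3/5)(2/4) = 3/20.
Multiplying each by its prior: 1/5 · 4/55 = 4/275, 4/5 · 3/20 = 3/25; with total 37/275.
By Bayes' rule, P(urn A | data) = (4/275) / (37/275) = 4/37.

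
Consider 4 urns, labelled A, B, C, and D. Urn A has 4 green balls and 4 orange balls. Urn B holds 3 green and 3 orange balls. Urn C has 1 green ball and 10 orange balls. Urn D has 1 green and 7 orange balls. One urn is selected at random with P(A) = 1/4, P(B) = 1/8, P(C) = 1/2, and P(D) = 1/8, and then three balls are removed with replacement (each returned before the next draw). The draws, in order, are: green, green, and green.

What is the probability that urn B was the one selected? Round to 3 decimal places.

0.329

Under each hypothesis, the probability of the observed sequence is: P(data | urn A) = (4/8)(4/8)(4/8) = 0.125; P(data | urn B) = (3/6)(3/6)(3/6) = 0.125; P(data | urn C) = (1/11)(1/11)(1/11) = 0.00075131; P(data | urn D) = (1/8)(1/8)(1/8) = 0.0019531.
Multiplying each by its prior: 1/4 · 0.125 = 0.03125, 1/8 · 0.125 = 0.015625, 1/2 · 0.00075131 = 0.00037566, 1/8 · 0.0019531 = 0.00024414; summing to 0.047495.
By Bayes' rule, P(urn B | data) = (0.015625) / (0.047495) = 0.32898.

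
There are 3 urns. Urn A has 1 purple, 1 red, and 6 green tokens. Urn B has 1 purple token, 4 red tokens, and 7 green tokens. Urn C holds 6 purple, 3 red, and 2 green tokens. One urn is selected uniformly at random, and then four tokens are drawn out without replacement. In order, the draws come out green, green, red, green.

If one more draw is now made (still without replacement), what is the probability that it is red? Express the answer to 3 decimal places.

The likelihood of the observed sequence under each hypothesis: P(data | urn A) = (6/8)(5/7)(1/6)(4/5) = 0.071429; P(data | urn B) = (7/12)(6/11)(4/10)(5/9) = 0.070707; P(data | urn C) = (2/11)(1/10)(3/9)(0/8) = 0.
Multiplying each by its prior: 1/3 · 0.071429 = 0.02381, 1/3 · 0.070707 = 0.023569, 1/3 · 0 = 0; summing to 0.047379.
Normalising, the posterior is P(urn A | data) = 0.50254, P(urn B | data) = 0.49746, P(urn C | data) = 0.
Averaging over the posterior, P(red next | data) = (0)(0.50254) + (3/8)(0.49746) = 0.18655.

0.187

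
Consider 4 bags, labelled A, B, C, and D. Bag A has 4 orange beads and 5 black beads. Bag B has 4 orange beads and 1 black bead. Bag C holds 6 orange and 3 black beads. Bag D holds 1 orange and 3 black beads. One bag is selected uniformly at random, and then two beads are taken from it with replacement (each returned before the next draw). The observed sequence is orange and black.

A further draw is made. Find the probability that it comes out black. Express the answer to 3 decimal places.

Compute the likelihood of the observed sequence for each case: P(data | bag A) = (4/9)(5/9) = 0.24691; P(data | bag B) = (4/5)(1/5) = 0.16; P(data | bag C) = (6/9)(3/9) = 0.22222; P(data | bag D) = (1/4)(3/4) = 0.1875.
Weighting by the prior gives 1/4 · 0.24691 = 0.061728, 1/4 · 0.16 = 0.04, 1/4 · 0.22222 = 0.055556, 1/4 · 0.1875 = 0.046875; with total 0.20416.
Normalising, the posterior is P(bag A | data) = 0.30235, P(bag B | data) = 0.19593, P(bag C | data) = 0.27212, P(bag D | data) = 0.2296.
The predictive probability is P(black next | data) = (5/9)(0.30235) + (1/5)(0.19593) + (1/3)(0.27212) + (3/4)(0.2296) = 0.47007.

0.470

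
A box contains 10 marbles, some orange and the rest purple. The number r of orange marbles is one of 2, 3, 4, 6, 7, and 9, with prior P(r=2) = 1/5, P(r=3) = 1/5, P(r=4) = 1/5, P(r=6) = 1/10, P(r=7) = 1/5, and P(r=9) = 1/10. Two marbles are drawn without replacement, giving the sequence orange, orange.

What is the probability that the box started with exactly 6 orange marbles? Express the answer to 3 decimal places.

Compute the likelihood of the observed sequence for each case: P(data | r = 2) = (2/10)(1/9) = 1/45; P(data | r = 3) = (3/10)(2/9) = 1/15; P(data | r = 4) = (4/10)(3/9) = 2/15; P(data | r = 6) = (6/10)(5/9) = 1/3; P(data | r = 7) = (7/10)(6/9) = 7/15; P(data | r = 9) = (9/10)(8/9) = 4/5.
The prior-weighted likelihoods are 1/5 · 1/45 = 1/225, 1/5 · 1/15 = 1/75, 1/5 · 2/15 = 2/75, 1/10 · 1/3 = 1/30, 1/5 · 7/15 = 7/75, 1/10 · 4/5 = 2/25; these sum to 113/450.
So P(r = 6 | data) = (1/30) / (113/450) = 15/113.

0.133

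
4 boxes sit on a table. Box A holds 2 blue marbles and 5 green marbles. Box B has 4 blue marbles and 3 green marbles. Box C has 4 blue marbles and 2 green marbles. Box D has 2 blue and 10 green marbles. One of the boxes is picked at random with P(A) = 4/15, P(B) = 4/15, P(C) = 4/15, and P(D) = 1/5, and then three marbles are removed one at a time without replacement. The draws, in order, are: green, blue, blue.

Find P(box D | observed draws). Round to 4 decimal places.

0.0264

Under each hypothesis, the probability of the observed sequence is: P(data | box A) = (5/7)(2/6)(1/5) = 0.047619; P(data | box B) = (3/7)(4/6)(3/5) = 0.17143; P(data | box C) = (2/6)(4/5)(3/4) = 0.2; P(data | box D) = (10/12)(2/11)(1/10) = 0.015152.
Weighting by the prior gives 4/15 · 0.047619 = 0.012698, 4/15 · 0.17143 = 0.045714, 4/15 · 0.2 = 0.053333, 1/5 · 0.015152 = 0.0030303; these sum to 0.11478.
So P(box D | data) = (0.0030303) / (0.11478) = 0.026402.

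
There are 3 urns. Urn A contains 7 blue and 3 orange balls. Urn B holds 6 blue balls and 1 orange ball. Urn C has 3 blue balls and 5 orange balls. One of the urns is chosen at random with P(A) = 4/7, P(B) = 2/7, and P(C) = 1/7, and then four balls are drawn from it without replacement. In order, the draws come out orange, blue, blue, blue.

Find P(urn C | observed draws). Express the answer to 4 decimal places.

Compute the likelihood of the observed sequence for each case: P(data | urn A) = (3/10)(7/9)(6/8)(5/7) = 1/8; P(data | urn B) = (1/7)(6/6)(5/5)(4/4) = 1/7; P(data | urn C) = (5/8)(3/7)(2/6)(1/5) = 1/56.
The prior-weighted likelihoods are 4/7 · 1/8 = 1/14, 2/7 · 1/7 = 2/49, 1/7 · 1/56 = 1/392; with total 45/392.
Hence P(urn C | data) = (1/392) / (45/392) = 1/45.

0.0222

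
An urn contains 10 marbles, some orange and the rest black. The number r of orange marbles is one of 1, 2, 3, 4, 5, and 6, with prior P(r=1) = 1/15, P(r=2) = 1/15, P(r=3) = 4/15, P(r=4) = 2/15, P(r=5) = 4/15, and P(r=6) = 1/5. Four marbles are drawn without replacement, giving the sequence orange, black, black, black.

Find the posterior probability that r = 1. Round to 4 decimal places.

0.0802

Compute the likelihood of the observed sequence for each case: P(data | r = 1) = (1/10)(9/9)(8/8)(7/7) = 0.1; P(data | r = 2) = (2/10)(8/9)(7/8)(6/7) = 0.13333; P(data | r = 3) = (3/10)(7/9)(6/8)(5/7) = 0.125; P(data | r = 4) = (4/10)(6/9)(5/8)(4/7) = 0.095238; P(data | r = 5) = (5/10)(5/9)(4/8)(3/7) = 0.059524; P(data | r = 6) = (6/10)(4/9)(3/8)(2/7) = 0.028571.
Weighting by the prior gives 1/15 · 0.1 = 0.0066667, 1/15 · 0.13333 = 0.0088889, 4/15 · 0.125 = 0.033333, 2/15 · 0.095238 = 0.012698, 4/15 · 0.059524 = 0.015873, 1/5 · 0.028571 = 0.0057143; with total 0.083175.
Therefore the posterior P(r = 1 | data) = (0.0066667) / (0.083175) = 0.080153.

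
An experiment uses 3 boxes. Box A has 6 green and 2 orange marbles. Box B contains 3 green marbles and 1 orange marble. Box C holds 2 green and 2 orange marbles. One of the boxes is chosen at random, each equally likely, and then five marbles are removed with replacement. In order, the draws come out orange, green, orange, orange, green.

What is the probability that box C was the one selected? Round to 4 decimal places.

0.6400

For each hypothesis, P(data | H) works out to: P(data | box A) = (2/8)(6/8)(2/8)(2/8)(6/8) = 0.0087891; P(data | box B) = (1/4)(3/4)(1/4)(1/4)(3/4) = 0.0087891; P(data | box C) = (2/4)(2/4)(2/4)(2/4)(2/4) = 0.03125.
The prior-weighted likelihoods are 1/3 · 0.0087891 = 0.0029297, 1/3 · 0.0087891 = 0.0029297, 1/3 · 0.03125 = 0.010417; summing to 0.016276.
So P(box C | data) = (0.010417) / (0.016276) = 0.64.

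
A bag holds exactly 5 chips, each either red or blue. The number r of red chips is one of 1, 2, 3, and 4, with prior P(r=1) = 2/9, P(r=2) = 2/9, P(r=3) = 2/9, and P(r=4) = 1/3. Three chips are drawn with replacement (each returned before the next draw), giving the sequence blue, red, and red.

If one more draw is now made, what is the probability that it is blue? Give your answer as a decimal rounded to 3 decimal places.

Under each hypothesis, the probability of the observed sequence is: P(data | r = 1) = (4/5)(1/5)(1/5) = 0.032; P(data | r = 2) = (3/5)(2/5)(2/5) = 0.096; P(data | r = 3) = (2/5)(3/5)(3/5) = 0.144; P(data | r = 4) = (1/5)(4/5)(4/5) = 0.128.
Weighting by the prior gives 2/9 · 0.032 = 0.0071111, 2/9 · 0.096 = 0.021333, 2/9 · 0.144 = 0.032, 1/3 · 0.128 = 0.042667; summing to 0.10311.
The posterior is then P(r = 1 | data) = 0.068966, P(r = 2 | data) = 0.2069, P(r = 3 | data) = 0.31034, P(r = 4 | data) = 0.41379.
Averaging over the posterior, P(blue next | data) = (4/5)(0.068966) + (3/5)(0.2069) + (2/5)(0.31034) + (1/5)(0.41379) = 0.38621.

0.386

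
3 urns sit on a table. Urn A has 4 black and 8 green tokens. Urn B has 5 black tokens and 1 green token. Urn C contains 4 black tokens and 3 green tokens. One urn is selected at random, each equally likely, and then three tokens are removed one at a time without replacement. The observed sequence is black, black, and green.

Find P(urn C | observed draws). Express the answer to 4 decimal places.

0.4173

Under each hypothesis, the probability of the observed sequence is: P(data | urn A) = (4/12)(3/11)(8/10) = 0.072727; P(data | urn B) = (5/6)(4/5)(1/4) = 0.16667; P(data | urn C) = (4/7)(3/6)(3/5) = 0.17143.
Multiplying each by its prior: 1/3 · 0.072727 = 0.024242, 1/3 · 0.16667 = 0.055556, 1/3 · 0.17143 = 0.057143; with total 0.13694.
By Bayes' rule, P(urn C | data) = (0.057143) / (0.13694) = 0.41728.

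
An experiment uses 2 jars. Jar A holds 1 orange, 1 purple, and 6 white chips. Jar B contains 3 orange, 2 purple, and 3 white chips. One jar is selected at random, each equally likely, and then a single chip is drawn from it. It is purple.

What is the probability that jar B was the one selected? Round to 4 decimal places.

The likelihood of this draw under each hypothesis: P(data | jar A) = (1/8) = 1/8; P(data | jar B) = (2/8) = 1/4.
Multiplying each by its prior: 1/2 · 1/8 = 1/16, 1/2 · 1/4 = 1/8; summing to 3/16.
So P(jar B | data) = (1/8) / (3/16) = 2/3.

0.6667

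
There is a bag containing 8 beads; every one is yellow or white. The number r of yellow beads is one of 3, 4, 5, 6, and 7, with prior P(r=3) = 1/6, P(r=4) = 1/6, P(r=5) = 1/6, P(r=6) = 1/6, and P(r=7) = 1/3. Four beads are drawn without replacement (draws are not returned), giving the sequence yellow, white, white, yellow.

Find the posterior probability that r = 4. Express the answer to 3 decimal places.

0.324

Under each hypothesis, the probability of the observed sequence is: P(data | r = 3) = (3/8)(5/7)(4/6)(2/5) = 1/14; P(data | r = 4) = (4/8)(4/7)(3/6)(3/5) = 3/35; P(data | r = 5) = (5/8)(3/7)(2/6)(4/5) = 1/14; P(data | r = 6) = (6/8)(2/7)(1/6)(5/5) = 1/28; P(data | r = 7) = (7/8)(1/7)(0/6) = 0.
Multiplying each by its prior: 1/6 · 1/14 = 1/84, 1/6 · 3/35 = 1/70, 1/6 · 1/14 = 1/84, 1/6 · 1/28 = 1/168, 1/3 · 0 = 0; these sum to 37/840.
Hence P(r = 4 | data) = (1/70) / (37/840) = 12/37.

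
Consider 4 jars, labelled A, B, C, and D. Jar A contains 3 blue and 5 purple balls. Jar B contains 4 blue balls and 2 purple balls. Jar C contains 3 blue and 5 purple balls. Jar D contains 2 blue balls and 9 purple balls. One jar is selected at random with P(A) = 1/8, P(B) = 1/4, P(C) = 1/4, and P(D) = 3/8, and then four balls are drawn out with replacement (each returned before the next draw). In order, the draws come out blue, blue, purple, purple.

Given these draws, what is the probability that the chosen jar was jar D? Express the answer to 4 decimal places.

0.2012

For each hypothesis, P(data | H) works out to: P(data | jar A) = (3/8)(3/8)(5/8)(5/8) = 0.054932; P(data | jar B) = (4/6)(4/6)(2/6)(2/6) = 0.049383; P(data | jar C) = (3/8)(3/8)(5/8)(5/8) = 0.054932; P(data | jar D) = (2/11)(2/11)(9/11)(9/11) = 0.02213.
Weighting by the prior gives 1/8 · 0.054932 = 0.0068665, 1/4 · 0.049383 = 0.012346, 1/4 · 0.054932 = 0.013733, 3/8 · 0.02213 = 0.0082986; with total 0.041244.
So P(jar D | data) = (0.0082986) / (0.041244) = 0.20121.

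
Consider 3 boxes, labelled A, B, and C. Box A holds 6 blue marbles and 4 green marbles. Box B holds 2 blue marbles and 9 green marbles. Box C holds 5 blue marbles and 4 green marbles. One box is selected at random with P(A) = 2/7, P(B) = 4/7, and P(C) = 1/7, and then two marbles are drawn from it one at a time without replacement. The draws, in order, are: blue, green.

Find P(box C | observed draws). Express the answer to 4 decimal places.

Under each hypothesis, the probability of the observed sequence is: P(data | box A) = (6/10)(4/9) = 0.26667; P(data | box B) = (2/11)(9/10) = 0.16364; P(data | box C) = (5/9)(4/8) = 0.27778.
Weighting by the prior gives 2/7 · 0.26667 = 0.07619, 4/7 · 0.16364 = 0.093506, 1/7 · 0.27778 = 0.039683; these sum to 0.20938.
Hence P(box C | data) = (0.039683) / (0.20938) = 0.18952.

0.1895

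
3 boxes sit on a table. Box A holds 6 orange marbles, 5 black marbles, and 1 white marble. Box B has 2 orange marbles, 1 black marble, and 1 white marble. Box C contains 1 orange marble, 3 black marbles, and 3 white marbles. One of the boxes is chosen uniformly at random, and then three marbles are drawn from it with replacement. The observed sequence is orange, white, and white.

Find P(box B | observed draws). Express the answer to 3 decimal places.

0.513

The likelihood of the observed sequence under each hypothesis: P(data | box A) = (6/12)(1/12)(1/12) = 0.0034722; P(data | box B) = (2/4)(1/4)(1/4) = 0.03125; P(data | box C) = (1/7)(3/7)(3/7) = 0.026239.
Multiplying each by its prior: 1/3 · 0.0034722 = 0.0011574, 1/3 · 0.03125 = 0.010417, 1/3 · 0.026239 = 0.0087464; these sum to 0.02032.
Hence P(box B | data) = (0.010417) / (0.02032) = 0.51262.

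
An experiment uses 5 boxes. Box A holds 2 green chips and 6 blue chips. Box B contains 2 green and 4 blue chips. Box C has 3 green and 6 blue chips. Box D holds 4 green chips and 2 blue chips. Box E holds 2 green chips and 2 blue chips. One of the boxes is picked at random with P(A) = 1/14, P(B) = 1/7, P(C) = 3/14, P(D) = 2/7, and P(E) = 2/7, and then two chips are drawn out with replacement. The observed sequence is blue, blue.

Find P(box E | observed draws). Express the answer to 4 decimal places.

0.2365

Compute the likelihood of the observed sequence for each case: P(data | box A) = (6/8)(6/8) = 9/16; P(data | box B) = (4/6)(4/6) = 4/9; P(data | box C) = (6/9)(6/9) = 4/9; P(data | box D) = (2/6)(2/6) = 1/9; P(data | box E) = (2/4)(2/4) = 1/4.
The prior-weighted likelihoods are 1/14 · 9/16 = 9/224, 1/7 · 4/9 = 4/63, 3/14 · 4/9 = 2/21, 2/7 · 1/9 = 2/63, 2/7 · 1/4 = 1/14; summing to 29/96.
By Bayes' rule, P(box E | data) = (1/14) / (29/96) = 48/203.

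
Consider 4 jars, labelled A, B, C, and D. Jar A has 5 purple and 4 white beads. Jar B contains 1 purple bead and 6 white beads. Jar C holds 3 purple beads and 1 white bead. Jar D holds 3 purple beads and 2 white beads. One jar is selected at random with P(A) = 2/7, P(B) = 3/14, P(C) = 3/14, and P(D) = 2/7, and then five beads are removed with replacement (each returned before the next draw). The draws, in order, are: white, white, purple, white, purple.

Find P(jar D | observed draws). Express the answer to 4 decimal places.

For each hypothesis, P(data | H) works out to: P(data | jar A) = (4/9)(4/9)(5/9)(4/9)(5/9) = 0.027096; P(data | jar B) = (6/7)(6/7)(1/7)(6/7)(1/7) = 0.012852; P(data | jar C) = (1/4)(1/4)(3/4)(1/4)(3/4) = 0.0087891; P(data | jar D) = (2/5)(2/5)(3/5)(2/5)(3/5) = 0.02304.
Multiplying each by its prior: 2/7 · 0.027096 = 0.0077418, 3/14 · 0.012852 = 0.002754, 3/14 · 0.0087891 = 0.0018834, 2/7 · 0.02304 = 0.0065829; summing to 0.018962.
Hence P(jar D | data) = (0.0065829) / (0.018962) = 0.34716.

0.3472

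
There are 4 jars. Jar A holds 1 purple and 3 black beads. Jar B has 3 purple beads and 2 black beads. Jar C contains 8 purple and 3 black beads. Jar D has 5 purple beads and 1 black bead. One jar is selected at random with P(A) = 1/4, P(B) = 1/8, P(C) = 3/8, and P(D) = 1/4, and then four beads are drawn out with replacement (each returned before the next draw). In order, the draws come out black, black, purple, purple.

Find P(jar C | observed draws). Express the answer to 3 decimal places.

The likelihood of the observed sequence under each hypothesis: P(data | jar A) = (3/4)(3/4)(1/4)(1/4) = 0.035156; P(data | jar B) = (2/5)(2/5)(3/5)(3/5) = 0.0576; P(data | jar C) = (3/11)(3/11)(8/11)(8/11) = 0.039342; P(data | jar D) = (1/6)(1/6)(5/6)(5/6) = 0.01929.
The prior-weighted likelihoods are 1/4 · 0.035156 = 0.0087891, 1/8 · 0.0576 = 0.0072, 3/8 · 0.039342 = 0.014753, 1/4 · 0.01929 = 0.0048225; summing to 0.035565.
Therefore the posterior P(jar C | data) = (0.014753) / (0.035565) = 0.41482.

0.415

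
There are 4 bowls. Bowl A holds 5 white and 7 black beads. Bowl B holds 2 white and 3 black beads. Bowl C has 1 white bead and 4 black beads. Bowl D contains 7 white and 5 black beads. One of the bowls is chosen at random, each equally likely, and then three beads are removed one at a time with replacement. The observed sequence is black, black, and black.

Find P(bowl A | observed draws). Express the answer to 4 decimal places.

The likelihood of the observed sequence under each hypothesis: P(data | bowl A) = (7/12)(7/12)(7/12) = 0.1985; P(data | bowl B) = (3/5)(3/5)(3/5) = 0.216; P(data | bowl C) = (4/5)(4/5)(4/5) = 0.512; P(data | bowl D) = (5/12)(5/12)(5/12) = 0.072338.
Weighting by the prior gives 1/4 · 0.1985 = 0.049624, 1/4 · 0.216 = 0.054, 1/4 · 0.512 = 0.128, 1/4 · 0.072338 = 0.018084; with total 0.24971.
Hence P(bowl A | data) = (0.049624) / (0.24971) = 0.19873.

0.1987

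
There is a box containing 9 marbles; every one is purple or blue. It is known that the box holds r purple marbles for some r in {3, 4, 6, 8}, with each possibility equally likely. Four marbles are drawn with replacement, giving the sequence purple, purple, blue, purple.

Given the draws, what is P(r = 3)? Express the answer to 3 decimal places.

0.099

Under each hypothesis, the probability of the observed sequence is: P(data | r = 3) = (3/9)(3/9)(6/9)(3/9) = 0.024691; P(data | r = 4) = (4/9)(4/9)(5/9)(4/9) = 0.048773; P(data | r = 6) = (6/9)(6/9)(3/9)(6/9) = 0.098765; P(data | r = 8) = (8/9)(8/9)(1/9)(8/9) = 0.078037.
The prior-weighted likelihoods are 1/4 · 0.024691 = 0.0061728, 1/4 · 0.048773 = 0.012193, 1/4 · 0.098765 = 0.024691, 1/4 · 0.078037 = 0.019509; these sum to 0.062567.
Therefore the posterior P(r = 3 | data) = (0.0061728) / (0.062567) = 0.09866.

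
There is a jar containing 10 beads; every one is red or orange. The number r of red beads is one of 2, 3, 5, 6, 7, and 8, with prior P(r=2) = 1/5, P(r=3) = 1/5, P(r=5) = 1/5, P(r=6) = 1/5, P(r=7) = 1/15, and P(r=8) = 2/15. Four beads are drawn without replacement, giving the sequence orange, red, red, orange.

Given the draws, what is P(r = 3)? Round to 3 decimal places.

Compute the likelihood of the observed sequence for each case: P(data | r = 2) = (8/10)(2/9)(1/8)(7/7) = 0.022222; P(data | r = 3) = (7/10)(3/9)(2/8)(6/7) = 0.05; P(data | r = 5) = (5/10)(5/9)(4/8)(4/7) = 0.079365; P(data | r = 6) = (4/10)(6/9)(5/8)(3/7) = 0.071429; P(data | r = 7) = (3/10)(7/9)(6/8)(2/7) = 0.05; P(data | r = 8) = (2/10)(8/9)(7/8)(1/7) = 0.022222.
Weighting by the prior gives 1/5 · 0.022222 = 0.0044444, 1/5 · 0.05 = 0.01, 1/5 · 0.079365 = 0.015873, 1/5 · 0.071429 = 0.014286, 1/15 · 0.05 = 0.0033333, 2/15 · 0.022222 = 0.002963; summing to 0.050899.
By Bayes' rule, P(r = 3 | data) = (0.01) / (0.050899) = 0.19647.

0.196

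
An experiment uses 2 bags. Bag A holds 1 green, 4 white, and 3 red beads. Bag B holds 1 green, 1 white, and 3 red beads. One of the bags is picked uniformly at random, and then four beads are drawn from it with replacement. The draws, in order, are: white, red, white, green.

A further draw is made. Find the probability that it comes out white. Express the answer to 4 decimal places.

For each hypothesis, P(data | H) works out to: P(data | bag A) = (4/8)(3/8)(4/8)(1/8) = 0.011719; P(data | bag B) = (1/5)(3/5)(1/5)(1/5) = 0.0048.
Multiplying each by its prior: 1/2 · 0.011719 = 0.0058594, 1/2 · 0.0048 = 0.0024; with total 0.0082594.
Normalising, the posterior is P(bag A | data) = 0.70942, P(bag B | data) = 0.29058.
So P(white next | data) = Σ P(white next | H) P(H | data) = (1/2)(0.70942) + (1/5)(0.29058) = 0.41283.

0.4128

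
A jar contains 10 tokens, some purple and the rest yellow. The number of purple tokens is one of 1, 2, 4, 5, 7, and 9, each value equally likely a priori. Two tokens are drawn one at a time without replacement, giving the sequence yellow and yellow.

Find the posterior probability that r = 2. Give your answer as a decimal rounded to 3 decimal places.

Under each hypothesis, the probability of the observed sequence is: P(data | r = 1) = (9/10)(8/9) = 4/5; P(data | r = 2) = (8/10)(7/9) = 28/45; P(data | r = 4) = (6/10)(5/9) = 1/3; P(data | r = 5) = (5/10)(4/9) = 2/9; P(data | r = 7) = (3/10)(2/9) = 1/15; P(data | r = 9) = (1/10)(0/9) = 0.
The prior-weighted likelihoods are 1/6 · 4/5 = 2/15, 1/6 · 28/45 = 14/135, 1/6 · 1/3 = 1/18, 1/6 · 2/9 = 1/27, 1/6 · 1/15 = 1/90, 1/6 · 0 = 0; these sum to 46/135.
Therefore the posterior P(r = 2 | data) = (14/135) / (46/135) = 7/23.

0.304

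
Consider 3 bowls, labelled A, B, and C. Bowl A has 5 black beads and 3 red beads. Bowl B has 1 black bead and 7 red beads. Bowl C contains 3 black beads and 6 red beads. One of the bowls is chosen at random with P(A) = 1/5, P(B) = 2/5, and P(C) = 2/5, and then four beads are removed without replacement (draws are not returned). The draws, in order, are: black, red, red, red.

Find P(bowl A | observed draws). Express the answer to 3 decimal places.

0.035

Compute the likelihood of the observed sequence for each case: P(data | bowl A) = (5/8)(3/7)(2/6)(1/5) = 1/56; P(data | bowl B) = (1/8)(7/7)(6/6)(5/5) = 1/8; P(data | bowl C) = (3/9)(6/8)(5/7)(4/6) = 5/42.
The prior-weighted likelihoods are 1/5 · 1/56 = 1/280, 2/5 · 1/8 = 1/20, 2/5 · 5/42 = 1/21; summing to 17/168.
Hence P(bowl A | data) = (1/280) / (17/168) = 3/85.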